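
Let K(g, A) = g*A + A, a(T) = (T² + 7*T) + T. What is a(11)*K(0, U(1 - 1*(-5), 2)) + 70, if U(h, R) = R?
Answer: 488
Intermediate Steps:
a(T) = T² + 8*T
K(g, A) = A + A*g (K(g, A) = A*g + A = A + A*g)
a(11)*K(0, U(1 - 1*(-5), 2)) + 70 = (11*(8 + 11))*(2*(1 + 0)) + 70 = (11*19)*(2*1) + 70 = 209*2 + 70 = 418 + 70 = 488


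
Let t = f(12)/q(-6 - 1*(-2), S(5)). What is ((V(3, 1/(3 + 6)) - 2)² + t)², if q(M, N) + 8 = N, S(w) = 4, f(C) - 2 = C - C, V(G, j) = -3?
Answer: 2401/4 ≈ 600.25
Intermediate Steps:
f(C) = 2 (f(C) = 2 + (C - C) = 2 + 0 = 2)
q(M, N) = -8 + N
t = -½ (t = 2/(-8 + 4) = 2/(-4) = 2*(-¼) = -½ ≈ -0.50000)
((V(3, 1/(3 + 6)) - 2)² + t)² = ((-3 - 2)² - ½)² = ((-5)² - ½)² = (25 - ½)² = (49/2)² = 2401/4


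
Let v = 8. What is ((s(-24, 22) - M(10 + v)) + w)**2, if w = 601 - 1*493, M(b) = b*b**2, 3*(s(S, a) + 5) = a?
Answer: 294637225/9 ≈ 3.2737e+7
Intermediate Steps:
s(S, a) = -5 + a/3
M(b) = b**3
w = 108 (w = 601 - 493 = 108)
((s(-24, 22) - M(10 + v)) + w)**2 = (((-5 + (1/3)*22) - (10 + 8)**3) + 108)**2 = (((-5 + 22/3) - 1*18**3) + 108)**2 = ((7/3 - 1*5832) + 108)**2 = ((7/3 - 5832) + 108)**2 = (-17489/3 + 108)**2 = (-17165/3)**2 = 294637225/9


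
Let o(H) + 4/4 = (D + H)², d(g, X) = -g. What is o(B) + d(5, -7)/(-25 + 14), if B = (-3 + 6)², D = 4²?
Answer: 6869/11 ≈ 624.45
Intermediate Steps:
D = 16
B = 9 (B = 3² = 9)
o(H) = -1 + (16 + H)²
o(B) + d(5, -7)/(-25 + 14) = (-1 + (16 + 9)²) + (-1*5)/(-25 + 14) = (-1 + 25²) - 5/(-11) = (-1 + 625) - 5*(-1/11) = 624 + 5/11 = 6869/11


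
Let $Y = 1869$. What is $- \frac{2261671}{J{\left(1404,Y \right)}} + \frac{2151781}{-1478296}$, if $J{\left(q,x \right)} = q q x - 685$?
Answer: $- \frac{7930939323838455}{5446341107879624} \approx -1.4562$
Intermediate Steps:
$J{\left(q,x \right)} = -685 + x q^{2}$ ($J{\left(q,x \right)} = q^{2} x - 685 = x q^{2} - 685 = -685 + x q^{2}$)
$- \frac{2261671}{J{\left(1404,Y \right)}} + \frac{2151781}{-1478296} = - \frac{2261671}{-685 + 1869 \cdot 1404^{2}} + \frac{2151781}{-1478296} = - \frac{2261671}{-685 + 1869 \cdot 1971216} + 2151781 \left(- \frac{1}{1478296}\right) = - \frac{2261671}{-685 + 3684202704} - \frac{2151781}{1478296} = - \frac{2261671}{3684202019} - \frac{2151781}{1478296} = - \frac{7930939323838455}{5446341107879624}$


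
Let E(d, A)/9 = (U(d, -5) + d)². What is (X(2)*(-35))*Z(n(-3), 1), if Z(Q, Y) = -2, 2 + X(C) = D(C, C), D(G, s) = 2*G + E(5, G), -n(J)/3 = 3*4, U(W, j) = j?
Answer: 140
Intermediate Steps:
n(J) = -36 (n(J) = -9*4 = -3*12 = -36)
E(d, A) = 9*(-5 + d)²
D(G, s) = 2*G (D(G, s) = 2*G + 9*(-5 + 5)² = 2*G + 9*0² = 2*G + 9*0 = 2*G + 0 = 2*G)
X(C) = -2 + 2*C
(X(2)*(-35))*Z(n(-3), 1) = ((-2 + 2*2)*(-35))*(-2) = ((-2 + 4)*(-35))*(-2) = (2*(-35))*(-2) = -70*(-2) = 140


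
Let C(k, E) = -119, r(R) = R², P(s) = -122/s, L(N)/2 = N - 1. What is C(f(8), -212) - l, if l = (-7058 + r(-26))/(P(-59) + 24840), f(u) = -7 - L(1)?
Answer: -87019810/732841 ≈ -118.74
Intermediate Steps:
L(N) = -2 + 2*N (L(N) = 2*(N - 1) = 2*(-1 + N) = -2 + 2*N)
f(u) = -7 (f(u) = -7 - (-2 + 2*1) = -7 - (-2 + 2) = -7 - 1*0 = -7 + 0 = -7)
l = -188269/732841 (l = (-7058 + (-26)²)/(-122/(-59) + 24840) = (-7058 + 676)/(-122*(-1/59) + 24840) = -6382/(122/59 + 24840) = -6382/1465682/59 = -6382*59/1465682 = -188269/732841 ≈ -0.25690)
C(f(8), -212) - l = -119 - 1*(-188269/732841) = -119 + 188269/732841 = -87019810/732841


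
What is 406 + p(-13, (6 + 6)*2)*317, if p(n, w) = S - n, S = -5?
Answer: 2942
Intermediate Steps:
p(n, w) = -5 - n
406 + p(-13, (6 + 6)*2)*317 = 406 + (-5 - 1*(-13))*317 = 406 + (-5 + 13)*317 = 406 + 8*317 = 406 + 2536 = 2942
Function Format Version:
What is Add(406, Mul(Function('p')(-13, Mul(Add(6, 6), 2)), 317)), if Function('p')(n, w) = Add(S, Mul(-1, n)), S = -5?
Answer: 2942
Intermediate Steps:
Function('p')(n, w) = Add(-5, Mul(-1, n))
Add(406, Mul(Function('p')(-13, Mul(Add(6, 6), 2)), 317)) = Add(406, Mul(Add(-5, Mul(-1, -13)), 317)) = Add(406, Mul(Add(-5, 13), 317)) = Add(406, Mul(8, 317)) = Add(406, 2536) = 2942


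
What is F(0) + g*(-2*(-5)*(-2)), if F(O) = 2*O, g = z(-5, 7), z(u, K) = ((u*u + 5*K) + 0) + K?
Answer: -1340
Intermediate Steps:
z(u, K) = u² + 6*K (z(u, K) = ((u² + 5*K) + 0) + K = (u² + 5*K) + K = u² + 6*K)
g = 67 (g = (-5)² + 6*7 = 25 + 42 = 67)
F(0) + g*(-2*(-5)*(-2)) = 2*0 + 67*(-2*(-5)*(-2)) = 0 + 67*(10*(-2)) = 0 + 67*(-20) = 0 - 1340 = -1340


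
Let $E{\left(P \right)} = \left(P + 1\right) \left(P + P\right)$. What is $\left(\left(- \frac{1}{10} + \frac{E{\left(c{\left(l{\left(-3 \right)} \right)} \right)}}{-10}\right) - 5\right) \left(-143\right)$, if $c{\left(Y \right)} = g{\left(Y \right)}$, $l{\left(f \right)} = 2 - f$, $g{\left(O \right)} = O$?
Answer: $\frac{15873}{10} \approx 1587.3$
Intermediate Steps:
$c{\left(Y \right)} = Y$
$E{\left(P \right)} = 2 P \left(1 + P\right)$ ($E{\left(P \right)} = \left(1 + P\right) 2 P = 2 P \left(1 + P\right)$)
$\left(\left(- \frac{1}{10} + \frac{E{\left(c{\left(l{\left(-3 \right)} \right)} \right)}}{-10}\right) - 5\right) \left(-143\right) = \left(\left(- \frac{1}{10} + \frac{2 \left(2 - -3\right) \left(1 + \left(2 - -3\right)\right)}{-10}\right) - 5\right) \left(-143\right) = \left(\left(\left(-1\right) \frac{1}{10} + 2 \left(2 + 3\right) \left(1 + \left(2 + 3\right)\right) \left(- \frac{1}{10}\right)\right) - 5\right) \left(-143\right) = \left(\left(- \frac{1}{10} + 2 \cdot 5 \left(1 + 5\right) \left(- \frac{1}{10}\right)\right) - 5\right) \left(-143\right) = \left(\left(- \frac{1}{10} + 2 \cdot 5 \cdot 6 \left(- \frac{1}{10}\right)\right) - 5\right) \left(-143\right) = \left(\left(- \frac{1}{10} + 60 \left(- \frac{1}{10}\right)\right) - 5\right) \left(-143\right) = \left(\left(- \frac{1}{10} - 6\right) - 5\right) \left(-143\right) = \left(- \frac{61}{10} - 5\right) \left(-143\right) = \left(- \frac{111}{10}\right) \left(-143\right) = \frac{15873}{10}$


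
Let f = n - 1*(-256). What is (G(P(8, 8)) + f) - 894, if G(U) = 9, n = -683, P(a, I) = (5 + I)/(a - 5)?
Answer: -1312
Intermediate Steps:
P(a, I) = (5 + I)/(-5 + a)
f = -427 (f = -683 - 1*(-256) = -683 + 256 = -427)
(G(P(8, 8)) + f) - 894 = (9 - 427) - 894 = -418 - 894 = -1312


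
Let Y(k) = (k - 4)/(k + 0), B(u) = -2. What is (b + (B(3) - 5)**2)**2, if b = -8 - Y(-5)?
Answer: 38416/25 ≈ 1536.6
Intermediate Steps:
Y(k) = (-4 + k)/k
b = -49/5 (b = -8 - (-4 - 5)/(-5) = -8 - (-1)*(-9)/5 = -8 - 1*9/5 = -8 - 9/5 = -49/5 ≈ -9.8000)
(b + (B(3) - 5)**2)**2 = (-49/5 + (-2 - 5)**2)**2 = (-49/5 + (-7)**2)**2 = (-49/5 + 49)**2 = (196/5)**2 = 38416/25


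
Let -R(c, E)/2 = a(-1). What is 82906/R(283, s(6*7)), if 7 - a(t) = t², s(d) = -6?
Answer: -41453/6 ≈ -6908.8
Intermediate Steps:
a(t) = 7 - t²
R(c, E) = -12 (R(c, E) = -2*(7 - 1*(-1)²) = -2*(7 - 1*1) = -2*(7 - 1) = -2*6 = -12)
82906/R(283, s(6*7)) = 82906/(-12) = 82906*(-1/12) = -41453/6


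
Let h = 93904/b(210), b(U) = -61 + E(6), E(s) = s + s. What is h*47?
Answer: -4413488/49 ≈ -90071.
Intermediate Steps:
E(s) = 2*s
b(U) = -49 (b(U) = -61 + 2*6 = -61 + 12 = -49)
h = -93904/49 (h = 93904/(-49) = 93904*(-1/49) = -93904/49 ≈ -1916.4)
h*47 = -93904/49*47 = -4413488/49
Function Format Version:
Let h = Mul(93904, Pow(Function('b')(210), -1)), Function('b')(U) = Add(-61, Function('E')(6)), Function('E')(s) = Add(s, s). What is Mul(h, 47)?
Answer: Rational(-4413488, 49) ≈ -90071.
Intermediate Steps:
Function('E')(s) = Mul(2, s)
Function('b')(U) = -49 (Function('b')(U) = Add(-61, Mul(2, 6)) = Add(-61, 12) = -49)
h = Rational(-93904, 49) (h = Mul(93904, Pow(-49, -1)) = Mul(93904, Rational(-1, 49)) = Rational(-93904, 49) ≈ -1916.4)
Mul(h, 47) = Mul(Rational(-93904, 49), 47) = Rational(-4413488, 49)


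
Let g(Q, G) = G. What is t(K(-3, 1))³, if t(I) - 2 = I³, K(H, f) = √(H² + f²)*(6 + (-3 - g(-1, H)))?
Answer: 279936008 + 100776985920*√10 ≈ 3.1896e+11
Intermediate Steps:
K(H, f) = √(H² + f²)*(3 - H) (K(H, f) = √(H² + f²)*(6 + (-3 - H)) = √(H² + f²)*(3 - H))
t(I) = 2 + I³
t(K(-3, 1))³ = (2 + (√((-3)² + 1²)*(3 - 1*(-3)))³)³ = (2 + (√(9 + 1)*(3 + 3))³)³ = (2 + (√10*6)³)³ = (2 + (6*√10)³)³ = (2 + 2160*√10)³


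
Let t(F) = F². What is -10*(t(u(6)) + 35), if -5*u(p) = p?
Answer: -1822/5 ≈ -364.40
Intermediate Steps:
u(p) = -p/5
-10*(t(u(6)) + 35) = -10*((-⅕*6)² + 35) = -10*((-6/5)² + 35) = -10*(36/25 + 35) = -10*911/25 = -1822/5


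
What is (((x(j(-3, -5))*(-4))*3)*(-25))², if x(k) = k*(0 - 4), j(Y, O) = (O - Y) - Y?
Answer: 1440000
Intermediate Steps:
j(Y, O) = O - 2*Y
x(k) = -4*k (x(k) = k*(-4) = -4*k)
(((x(j(-3, -5))*(-4))*3)*(-25))² = (((-4*(-5 - 2*(-3))*(-4))*3)*(-25))² = (((-4*(-5 + 6)*(-4))*3)*(-25))² = (((-4*1*(-4))*3)*(-25))² = ((-4*(-4)*3)*(-25))² = ((16*3)*(-25))² = (48*(-25))² = (-1200)² = 1440000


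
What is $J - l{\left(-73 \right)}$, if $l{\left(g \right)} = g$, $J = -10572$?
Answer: $-10499$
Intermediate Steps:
$J - l{\left(-73 \right)} = -10572 - -73 = -10572 + 73 = -10499$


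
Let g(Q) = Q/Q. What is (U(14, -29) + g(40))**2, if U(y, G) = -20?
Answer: 361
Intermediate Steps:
g(Q) = 1
(U(14, -29) + g(40))**2 = (-20 + 1)**2 = (-19)**2 = 361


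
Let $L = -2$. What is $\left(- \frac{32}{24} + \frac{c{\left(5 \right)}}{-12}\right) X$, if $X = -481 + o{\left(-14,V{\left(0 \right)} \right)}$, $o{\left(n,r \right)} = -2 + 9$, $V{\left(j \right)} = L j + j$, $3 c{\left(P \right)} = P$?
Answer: $\frac{4187}{6} \approx 697.83$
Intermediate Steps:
$c{\left(P \right)} = \frac{P}{3}$
$V{\left(j \right)} = - j$ ($V{\left(j \right)} = - 2 j + j = - j$)
$o{\left(n,r \right)} = 7$
$X = -474$ ($X = -481 + 7 = -474$)
$\left(- \frac{32}{24} + \frac{c{\left(5 \right)}}{-12}\right) X = \left(- \frac{32}{24} + \frac{\frac{1}{3} \cdot 5}{-12}\right) \left(-474\right) = \left(\left(-32\right) \frac{1}{24} + \frac{5}{3} \left(- \frac{1}{12}\right)\right) \left(-474\right) = \left(- \frac{4}{3} - \frac{5}{36}\right) \left(-474\right) = \left(- \frac{53}{36}\right) \left(-474\right) = \frac{4187}{6}$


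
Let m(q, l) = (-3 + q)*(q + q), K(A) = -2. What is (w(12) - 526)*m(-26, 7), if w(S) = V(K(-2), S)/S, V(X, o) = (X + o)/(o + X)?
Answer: -2379247/3 ≈ -7.9308e+5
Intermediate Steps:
m(q, l) = 2*q*(-3 + q) (m(q, l) = (-3 + q)*(2*q) = 2*q*(-3 + q))
V(X, o) = 1 (V(X, o) = (X + o)/(X + o) = 1)
w(S) = 1/S
(w(12) - 526)*m(-26, 7) = (1/12 - 526)*(2*(-26)*(-3 - 26)) = (1/12 - 526)*(2*(-26)*(-29)) = -6311/12*1508 = -2379247/3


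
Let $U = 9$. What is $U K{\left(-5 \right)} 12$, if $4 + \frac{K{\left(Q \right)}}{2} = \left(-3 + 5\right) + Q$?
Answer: $-1512$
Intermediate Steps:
$K{\left(Q \right)} = -4 + 2 Q$ ($K{\left(Q \right)} = -8 + 2 \left(\left(-3 + 5\right) + Q\right) = -8 + 2 \left(2 + Q\right) = -8 + \left(4 + 2 Q\right) = -4 + 2 Q$)
$U K{\left(-5 \right)} 12 = 9 \left(-4 + 2 \left(-5\right)\right) 12 = 9 \left(-4 - 10\right) 12 = 9 \left(-14\right) 12 = \left(-126\right) 12 = -1512$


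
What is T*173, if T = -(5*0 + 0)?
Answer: 0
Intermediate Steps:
T = 0 (T = -(0 + 0) = -1*0 = 0)
T*173 = 0*173 = 0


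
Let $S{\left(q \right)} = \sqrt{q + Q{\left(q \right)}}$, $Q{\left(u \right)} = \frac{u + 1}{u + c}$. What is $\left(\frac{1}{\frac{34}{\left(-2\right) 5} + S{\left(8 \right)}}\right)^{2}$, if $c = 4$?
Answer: $\frac{100}{\left(34 - 5 \sqrt{35}\right)^{2}} \approx 5.1196$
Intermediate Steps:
$Q{\left(u \right)} = \frac{1 + u}{4 + u}$ ($Q{\left(u \right)} = \frac{u + 1}{u + 4} = \frac{1 + u}{4 + u}$)
$S{\left(q \right)} = \sqrt{q + \frac{1 + q}{4 + q}}$
$\left(\frac{1}{\frac{34}{\left(-2\right) 5} + S{\left(8 \right)}}\right)^{2} = \left(\frac{1}{\frac{34}{\left(-2\right) 5} + \sqrt{\frac{1 + 8 + 8 \left(4 + 8\right)}{4 + 8}}}\right)^{2} = \left(\frac{1}{\frac{34}{-10} + \sqrt{\frac{1 + 8 + 8 \cdot 12}{12}}}\right)^{2} = \left(\frac{1}{34 \left(- \frac{1}{10}\right) + \sqrt{\frac{1 + 8 + 96}{12}}}\right)^{2} = \left(\frac{1}{- \frac{17}{5} + \sqrt{\frac{1}{12} \cdot 105}}\right)^{2} = \left(\frac{1}{- \frac{17}{5} + \sqrt{\frac{35}{4}}}\right)^{2} = \left(\frac{1}{- \frac{17}{5} + \frac{\sqrt{35}}{2}}\right)^{2} = \frac{1}{\left(- \frac{17}{5} + \frac{\sqrt{35}}{2}\right)^{2}}$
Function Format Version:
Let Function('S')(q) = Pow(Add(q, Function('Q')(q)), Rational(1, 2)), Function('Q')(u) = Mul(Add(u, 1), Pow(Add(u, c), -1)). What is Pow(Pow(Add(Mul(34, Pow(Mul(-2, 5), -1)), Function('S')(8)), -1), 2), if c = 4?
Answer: Mul(100, Pow(Add(34, Mul(-5, Pow(35, Rational(1, 2)))), -2)) ≈ 5.1196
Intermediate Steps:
Function('Q')(u) = Mul(Pow(Add(4, u), -1), Add(1, u)) (Function('Q')(u) = Mul(Add(u, 1), Pow(Add(u, 4), -1)) = Mul(Add(1, u), Pow(Add(4, u), -1)) = Mul(Pow(Add(4, u), -1), Add(1, u)))
Function('S')(q) = Pow(Add(q, Mul(Pow(Add(4, q), -1), Add(1, q))), Rational(1, 2))
Pow(Pow(Add(Mul(34, Pow(Mul(-2, 5), -1)), Function('S')(8)), -1), 2) = Pow(Pow(Add(Mul(34, Pow(Mul(-2, 5), -1)), Pow(Mul(Pow(Add(4, 8), -1), Add(1, 8, Mul(8, Add(4, 8)))), Rational(1, 2))), -1), 2) = Pow(Pow(Add(Mul(34, Pow(-10, -1)), Pow(Mul(Pow(12, -1), Add(1, 8, Mul(8, 12))), Rational(1, 2))), -1), 2) = Pow(Pow(Add(Mul(34, Rational(-1, 10)), Pow(Mul(Rational(1, 12), Add(1, 8, 96)), Rational(1, 2))), -1), 2) = Pow(Pow(Add(Rational(-17, 5), Pow(Mul(Rational(1, 12), 105), Rational(1, 2))), -1), 2) = Pow(Pow(Add(Rational(-17, 5), Pow(Rational(35, 4), Rational(1, 2))), -1), 2) = Pow(Pow(Add(Rational(-17, 5), Mul(Rational(1, 2), Pow(35, Rational(1, 2)))), -1), 2) = Pow(Add(Rational(-17, 5), Mul(Rational(1, 2), Pow(35, Rational(1, 2)))), -2)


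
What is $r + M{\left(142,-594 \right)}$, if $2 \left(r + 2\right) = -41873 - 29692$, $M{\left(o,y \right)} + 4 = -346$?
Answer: $- \frac{72269}{2} \approx -36135.0$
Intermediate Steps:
$M{\left(o,y \right)} = -350$ ($M{\left(o,y \right)} = -4 - 346 = -350$)
$r = - \frac{71569}{2}$ ($r = -2 + \frac{-41873 - 29692}{2} = -2 + \frac{1}{2} \left(-71565\right) = -2 - \frac{71565}{2} = - \frac{71569}{2} \approx -35785.0$)
$r + M{\left(142,-594 \right)} = - \frac{71569}{2} - 350 = - \frac{72269}{2}$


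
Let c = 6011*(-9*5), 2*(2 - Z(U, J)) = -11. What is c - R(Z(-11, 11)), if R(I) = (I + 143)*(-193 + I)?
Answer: -970309/4 ≈ -2.4258e+5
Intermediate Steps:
Z(U, J) = 15/2 (Z(U, J) = 2 - ½*(-11) = 2 + 11/2 = 15/2)
R(I) = (-193 + I)*(143 + I) (R(I) = (143 + I)*(-193 + I) = (-193 + I)*(143 + I))
c = -270495 (c = 6011*(-45) = -270495)
c - R(Z(-11, 11)) = -270495 - (-27599 + (15/2)² - 50*15/2) = -270495 - (-27599 + 225/4 - 375) = -270495 - 1*(-111671/4) = -270495 + 111671/4 = -970309/4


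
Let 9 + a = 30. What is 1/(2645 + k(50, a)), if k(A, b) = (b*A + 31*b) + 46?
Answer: 1/4392 ≈ 0.00022769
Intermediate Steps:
a = 21 (a = -9 + 30 = 21)
k(A, b) = 46 + 31*b + A*b (k(A, b) = (A*b + 31*b) + 46 = (31*b + A*b) + 46 = 46 + 31*b + A*b)
1/(2645 + k(50, a)) = 1/(2645 + (46 + 31*21 + 50*21)) = 1/(2645 + (46 + 651 + 1050)) = 1/(2645 + 1747) = 1/4392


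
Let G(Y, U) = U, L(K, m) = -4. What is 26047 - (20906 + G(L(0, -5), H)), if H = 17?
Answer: 5124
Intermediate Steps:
26047 - (20906 + G(L(0, -5), H)) = 26047 - (20906 + 17) = 26047 - 1*20923 = 26047 - 20923 = 5124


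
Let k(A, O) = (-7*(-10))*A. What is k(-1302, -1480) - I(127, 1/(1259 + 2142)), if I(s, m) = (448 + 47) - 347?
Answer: -91288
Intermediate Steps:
I(s, m) = 148 (I(s, m) = 495 - 347 = 148)
k(A, O) = 70*A
k(-1302, -1480) - I(127, 1/(1259 + 2142)) = 70*(-1302) - 1*148 = -91140 - 148 = -91288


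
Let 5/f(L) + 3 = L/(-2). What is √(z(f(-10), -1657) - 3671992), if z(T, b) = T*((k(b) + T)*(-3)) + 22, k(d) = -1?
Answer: 5*I*√587517/2 ≈ 1916.2*I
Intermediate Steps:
f(L) = 5/(-3 - L/2) (f(L) = 5/(-3 + L/(-2)) = 5/(-3 + L*(-½)) = 5/(-3 - L/2))
z(T, b) = 22 + T*(3 - 3*T) (z(T, b) = T*((-1 + T)*(-3)) + 22 = T*(3 - 3*T) + 22 = 22 + T*(3 - 3*T))
√(z(f(-10), -1657) - 3671992) = √((22 - 3*100/(6 - 10)² + 3*(-10/(6 - 10))) - 3671992) = √((22 - 3*(-10/(-4))² + 3*(-10/(-4))) - 3671992) = √((22 - 3*(-10*(-¼))² + 3*(-10*(-¼))) - 3671992) = √((22 - 3*(5/2)² + 3*(5/2)) - 3671992) = √((22 - 3*25/4 + 15/2) - 3671992) = √((22 - 75/4 + 15/2) - 3671992) = √(43/4 - 3671992) = √(-14687925/4) = 5*I*√587517/2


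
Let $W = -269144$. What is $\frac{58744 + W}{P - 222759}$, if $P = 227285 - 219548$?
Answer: $\frac{105200}{107511} \approx 0.9785$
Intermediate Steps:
$P = 7737$
$\frac{58744 + W}{P - 222759} = \frac{58744 - 269144}{7737 - 222759} = - \frac{210400}{-215022} = \left(-210400\right) \left(- \frac{1}{215022}\right) = \frac{105200}{107511}$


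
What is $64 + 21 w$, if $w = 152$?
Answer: $3256$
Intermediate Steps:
$64 + 21 w = 64 + 21 \cdot 152 = 64 + 3192 = 3256$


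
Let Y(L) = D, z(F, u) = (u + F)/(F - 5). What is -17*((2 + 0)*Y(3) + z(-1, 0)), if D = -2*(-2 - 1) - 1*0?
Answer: -1241/6 ≈ -206.83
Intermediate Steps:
z(F, u) = (F + u)/(-5 + F)
D = 6 (D = -2*(-3) + 0 = 6 + 0 = 6)
Y(L) = 6
-17*((2 + 0)*Y(3) + z(-1, 0)) = -17*((2 + 0)*6 + (-1 + 0)/(-5 - 1)) = -17*(2*6 - 1/(-6)) = -17*(12 - ⅙*(-1)) = -17*(12 + ⅙) = -17*73/6 = -1241/6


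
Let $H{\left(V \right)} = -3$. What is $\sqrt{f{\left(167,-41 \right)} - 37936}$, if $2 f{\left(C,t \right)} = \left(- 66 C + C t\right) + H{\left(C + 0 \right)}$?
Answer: $6 i \sqrt{1302} \approx 216.5 i$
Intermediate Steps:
$f{\left(C,t \right)} = - \frac{3}{2} - 33 C + \frac{C t}{2}$ ($f{\left(C,t \right)} = \frac{\left(- 66 C + C t\right) - 3}{2} = \frac{-3 - 66 C + C t}{2} = - \frac{3}{2} - 33 C + \frac{C t}{2}$)
$\sqrt{f{\left(167,-41 \right)} - 37936} = \sqrt{\left(- \frac{3}{2} - 5511 + \frac{1}{2} \cdot 167 \left(-41\right)\right) - 37936} = \sqrt{\left(- \frac{3}{2} - 5511 - \frac{6847}{2}\right) - 37936} = \sqrt{-8936 - 37936} = \sqrt{-46872} = 6 i \sqrt{1302}$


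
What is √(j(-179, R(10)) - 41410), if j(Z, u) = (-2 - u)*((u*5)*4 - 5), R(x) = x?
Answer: 25*I*√70 ≈ 209.17*I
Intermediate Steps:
j(Z, u) = (-5 + 20*u)*(-2 - u) (j(Z, u) = (-2 - u)*((5*u)*4 - 5) = (-2 - u)*(20*u - 5) = (-2 - u)*(-5 + 20*u) = (-5 + 20*u)*(-2 - u))
√(j(-179, R(10)) - 41410) = √((10 - 35*10 - 20*10²) - 41410) = √((10 - 350 - 20*100) - 41410) = √((10 - 350 - 2000) - 41410) = √(-2340 - 41410) = √(-43750) = 25*I*√70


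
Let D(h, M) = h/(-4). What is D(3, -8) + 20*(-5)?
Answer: -403/4 ≈ -100.75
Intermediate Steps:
D(h, M) = -h/4 (D(h, M) = h*(-¼) = -h/4)
D(3, -8) + 20*(-5) = -¼*3 + 20*(-5) = -¾ - 100 = -403/4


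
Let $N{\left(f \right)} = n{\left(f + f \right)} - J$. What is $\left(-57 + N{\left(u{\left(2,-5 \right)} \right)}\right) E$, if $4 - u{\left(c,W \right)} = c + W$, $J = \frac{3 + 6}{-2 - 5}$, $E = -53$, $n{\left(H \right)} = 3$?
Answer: $\frac{19557}{7} \approx 2793.9$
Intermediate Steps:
$J = - \frac{9}{7}$ ($J = \frac{9}{-7} = 9 \left(- \frac{1}{7}\right) = - \frac{9}{7} \approx -1.2857$)
$u{\left(c,W \right)} = 4 - W - c$ ($u{\left(c,W \right)} = 4 - \left(c + W\right) = 4 - \left(W + c\right) = 4 - W - c$)
$N{\left(f \right)} = \frac{30}{7}$ ($N{\left(f \right)} = 3 - - \frac{9}{7} = 3 + \frac{9}{7} = \frac{30}{7}$)
$\left(-57 + N{\left(u{\left(2,-5 \right)} \right)}\right) E = \left(-57 + \frac{30}{7}\right) \left(-53\right) = \left(- \frac{369}{7}\right) \left(-53\right) = \frac{19557}{7}$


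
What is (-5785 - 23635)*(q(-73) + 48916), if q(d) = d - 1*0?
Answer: -1436961060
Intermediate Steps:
q(d) = d (q(d) = d + 0 = d)
(-5785 - 23635)*(q(-73) + 48916) = (-5785 - 23635)*(-73 + 48916) = -29420*48843 = -1436961060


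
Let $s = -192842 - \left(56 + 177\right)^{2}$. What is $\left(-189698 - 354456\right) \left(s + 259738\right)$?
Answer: $-6860149478$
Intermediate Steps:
$s = -247131$ ($s = -192842 - 233^{2} = -192842 - 54289 = -247131$)
$\left(-189698 - 354456\right) \left(s + 259738\right) = \left(-189698 - 354456\right) \left(-247131 + 259738\right) = \left(-544154\right) 12607 = -6860149478$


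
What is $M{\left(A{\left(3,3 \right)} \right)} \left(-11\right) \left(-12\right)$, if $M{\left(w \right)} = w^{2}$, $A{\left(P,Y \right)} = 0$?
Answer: $0$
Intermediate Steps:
$M{\left(A{\left(3,3 \right)} \right)} \left(-11\right) \left(-12\right) = 0^{2} \left(-11\right) \left(-12\right) = 0 \left(-11\right) \left(-12\right) = 0 \left(-12\right) = 0$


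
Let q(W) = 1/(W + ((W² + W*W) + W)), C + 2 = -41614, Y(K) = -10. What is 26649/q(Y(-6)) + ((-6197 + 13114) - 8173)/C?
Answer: 24953057797/5202 ≈ 4.7968e+6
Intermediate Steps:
C = -41616 (C = -2 - 41614 = -41616)
q(W) = 1/(2*W + 2*W²) (q(W) = 1/(W + ((W² + W²) + W)) = 1/(W + (2*W² + W)) = 1/(W + (W + 2*W²)) = 1/(2*W + 2*W²))
26649/q(Y(-6)) + ((-6197 + 13114) - 8173)/C = 26649/(((½)/(-10*(1 - 10)))) + ((-6197 + 13114) - 8173)/(-41616) = 26649/(((½)*(-⅒)/(-9))) + (6917 - 8173)*(-1/41616) = 26649/(((½)*(-⅒)*(-⅑))) - 1256*(-1/41616) = 26649/(1/180) + 157/5202 = 26649*180 + 157/5202 = 4796820 + 157/5202 = 24953057797/5202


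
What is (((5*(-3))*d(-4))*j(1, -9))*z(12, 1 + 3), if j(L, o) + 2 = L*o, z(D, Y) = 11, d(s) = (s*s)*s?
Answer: -116160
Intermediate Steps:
d(s) = s**3 (d(s) = s**2*s = s**3)
j(L, o) = -2 + L*o
(((5*(-3))*d(-4))*j(1, -9))*z(12, 1 + 3) = (((5*(-3))*(-4)**3)*(-2 + 1*(-9)))*11 = ((-15*(-64))*(-2 - 9))*11 = (960*(-11))*11 = -10560*11 = -116160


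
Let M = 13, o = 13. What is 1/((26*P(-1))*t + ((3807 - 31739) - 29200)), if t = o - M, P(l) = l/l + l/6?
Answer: -1/57132 ≈ -1.7503e-5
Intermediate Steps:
P(l) = 1 + l/6 (P(l) = 1 + l*(⅙) = 1 + l/6)
t = 0 (t = 13 - 1*13 = 13 - 13 = 0)
1/((26*P(-1))*t + ((3807 - 31739) - 29200)) = 1/((26*(1 + (⅙)*(-1)))*0 + ((3807 - 31739) - 29200)) = 1/((26*(1 - ⅙))*0 + (-27932 - 29200)) = 1/((26*(⅚))*0 - 57132) = 1/((65/3)*0 - 57132) = 1/(0 - 57132) = 1/(-57132) = -1/57132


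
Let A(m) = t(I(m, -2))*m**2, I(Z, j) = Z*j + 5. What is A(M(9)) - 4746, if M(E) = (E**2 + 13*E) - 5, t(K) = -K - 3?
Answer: 14075376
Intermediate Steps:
I(Z, j) = 5 + Z*j
t(K) = -3 - K
M(E) = -5 + E**2 + 13*E
A(m) = m**2*(-8 + 2*m) (A(m) = (-3 - (5 + m*(-2)))*m**2 = (-3 - (5 - 2*m))*m**2 = (-3 + (-5 + 2*m))*m**2 = (-8 + 2*m)*m**2 = m**2*(-8 + 2*m))
A(M(9)) - 4746 = 2*(-5 + 9**2 + 13*9)**2*(-4 + (-5 + 9**2 + 13*9)) - 4746 = 2*(-5 + 81 + 117)**2*(-4 + (-5 + 81 + 117)) - 4746 = 2*193**2*(-4 + 193) - 4746 = 2*37249*189 - 4746 = 14080122 - 4746 = 14075376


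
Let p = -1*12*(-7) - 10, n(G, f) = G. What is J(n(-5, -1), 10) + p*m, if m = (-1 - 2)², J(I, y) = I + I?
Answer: 656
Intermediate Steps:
J(I, y) = 2*I
m = 9 (m = (-3)² = 9)
p = 74 (p = -12*(-7) - 10 = 84 - 10 = 74)
J(n(-5, -1), 10) + p*m = 2*(-5) + 74*9 = -10 + 666 = 656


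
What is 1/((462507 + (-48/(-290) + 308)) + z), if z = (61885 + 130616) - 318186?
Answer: 145/48883874 ≈ 2.9662e-6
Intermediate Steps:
z = -125685 (z = 192501 - 318186 = -125685)
1/((462507 + (-48/(-290) + 308)) + z) = 1/((462507 + (-48/(-290) + 308)) - 125685) = 1/((462507 + (-48*(-1/290) + 308)) - 125685) = 1/((462507 + (24/145 + 308)) - 125685) = 1/((462507 + 44684/145) - 125685) = 1/(67108199/145 - 125685) = 1/(48883874/145) = 145/48883874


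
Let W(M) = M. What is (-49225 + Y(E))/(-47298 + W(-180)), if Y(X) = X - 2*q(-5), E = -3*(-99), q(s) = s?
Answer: 8153/7913 ≈ 1.0303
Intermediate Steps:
E = 297
Y(X) = 10 + X (Y(X) = X - 2*(-5) = X + 10 = 10 + X)
(-49225 + Y(E))/(-47298 + W(-180)) = (-49225 + (10 + 297))/(-47298 - 180) = (-49225 + 307)/(-47478) = -48918*(-1/47478) = 8153/7913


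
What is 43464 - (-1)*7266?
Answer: 50730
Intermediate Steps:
43464 - (-1)*7266 = 43464 - 1*(-7266) = 43464 + 7266 = 50730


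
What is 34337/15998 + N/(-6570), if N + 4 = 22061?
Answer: -31818449/26276715 ≈ -1.2109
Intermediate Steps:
N = 22057 (N = -4 + 22061 = 22057)
34337/15998 + N/(-6570) = 34337/15998 + 22057/(-6570) = 34337*(1/15998) + 22057*(-1/6570) = 34337/15998 - 22057/6570 = -31818449/26276715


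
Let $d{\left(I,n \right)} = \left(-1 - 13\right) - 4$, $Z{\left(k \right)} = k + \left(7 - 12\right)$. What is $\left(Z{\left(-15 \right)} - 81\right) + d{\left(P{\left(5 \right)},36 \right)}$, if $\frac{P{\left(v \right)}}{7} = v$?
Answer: $-119$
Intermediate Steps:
$P{\left(v \right)} = 7 v$
$Z{\left(k \right)} = -5 + k$ ($Z{\left(k \right)} = k + \left(7 - 12\right) = k - 5 = -5 + k$)
$d{\left(I,n \right)} = -18$ ($d{\left(I,n \right)} = -14 - 4 = -18$)
$\left(Z{\left(-15 \right)} - 81\right) + d{\left(P{\left(5 \right)},36 \right)} = \left(\left(-5 - 15\right) - 81\right) - 18 = \left(-20 - 81\right) - 18 = -101 - 18 = -119$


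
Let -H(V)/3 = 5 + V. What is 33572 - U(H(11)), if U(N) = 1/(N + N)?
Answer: 3222913/96 ≈ 33572.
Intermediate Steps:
H(V) = -15 - 3*V (H(V) = -3*(5 + V) = -15 - 3*V)
U(N) = 1/(2*N)
33572 - U(H(11)) = 33572 - 1/(2*(-15 - 3*11)) = 33572 - 1/(2*(-15 - 33)) = 33572 - 1/(2*(-48)) = 33572 - (-1)/(2*48) = 33572 - 1*(-1/96) = 33572 + 1/96 = 3222913/96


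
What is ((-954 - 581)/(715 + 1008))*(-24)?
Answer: 36840/1723 ≈ 21.381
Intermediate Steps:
((-954 - 581)/(715 + 1008))*(-24) = -1535/1723*(-24) = 36840/1723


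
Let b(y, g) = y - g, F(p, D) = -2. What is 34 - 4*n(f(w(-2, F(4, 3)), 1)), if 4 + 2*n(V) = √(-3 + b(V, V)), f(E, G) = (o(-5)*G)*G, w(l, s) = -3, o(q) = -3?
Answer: 42 - 2*I*√3 ≈ 42.0 - 3.4641*I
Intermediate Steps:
f(E, G) = -3*G² (f(E, G) = (-3*G)*G = -3*G²)
n(V) = -2 + I*√3/2 (n(V) = -2 + √(-3 + (V - V))/2 = -2 + √(-3 + 0)/2 = -2 + √(-3)/2 = -2 + (I*√3)/2 = -2 + I*√3/2)
34 - 4*n(f(w(-2, F(4, 3)), 1)) = 34 - 4*(-2 + I*√3/2) = 34 + (8 - 2*I*√3) = 42 - 2*I*√3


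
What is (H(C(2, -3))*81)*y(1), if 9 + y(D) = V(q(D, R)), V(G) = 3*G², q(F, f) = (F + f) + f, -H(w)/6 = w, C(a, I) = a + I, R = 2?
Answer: 32076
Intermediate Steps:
C(a, I) = I + a
H(w) = -6*w
q(F, f) = F + 2*f
y(D) = -9 + 3*(4 + D)² (y(D) = -9 + 3*(D + 2*2)² = -9 + 3*(D + 4)² = -9 + 3*(4 + D)²)
(H(C(2, -3))*81)*y(1) = (-6*(-3 + 2)*81)*(-9 + 3*(4 + 1)²) = (-6*(-1)*81)*(-9 + 3*5²) = (6*81)*(-9 + 3*25) = 486*(-9 + 75) = 486*66 = 32076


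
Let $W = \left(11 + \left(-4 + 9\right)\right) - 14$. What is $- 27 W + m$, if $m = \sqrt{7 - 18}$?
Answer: $-54 + i \sqrt{11} \approx -54.0 + 3.3166 i$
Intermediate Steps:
$m = i \sqrt{11}$ ($m = \sqrt{-11} = i \sqrt{11} \approx 3.3166 i$)
$W = 2$ ($W = \left(11 + 5\right) - 14 = 16 - 14 = 2$)
$- 27 W + m = \left(-27\right) 2 + i \sqrt{11} = -54 + i \sqrt{11}$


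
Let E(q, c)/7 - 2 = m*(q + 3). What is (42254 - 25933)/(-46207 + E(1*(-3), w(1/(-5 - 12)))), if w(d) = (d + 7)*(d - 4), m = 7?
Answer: -16321/46193 ≈ -0.35332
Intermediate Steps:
w(d) = (-4 + d)*(7 + d) (w(d) = (7 + d)*(-4 + d) = (-4 + d)*(7 + d))
E(q, c) = 161 + 49*q (E(q, c) = 14 + 7*(7*(q + 3)) = 14 + 7*(7*(3 + q)) = 14 + 7*(21 + 7*q) = 14 + (147 + 49*q) = 161 + 49*q)
(42254 - 25933)/(-46207 + E(1*(-3), w(1/(-5 - 12)))) = (42254 - 25933)/(-46207 + (161 + 49*(1*(-3)))) = 16321/(-46207 + (161 + 49*(-3))) = 16321/(-46207 + (161 - 147)) = 16321/(-46207 + 14) = 16321/(-46193) = 16321*(-1/46193) = -16321/46193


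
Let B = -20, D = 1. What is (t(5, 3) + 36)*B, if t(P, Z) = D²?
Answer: -740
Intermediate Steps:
t(P, Z) = 1 (t(P, Z) = 1² = 1)
(t(5, 3) + 36)*B = (1 + 36)*(-20) = 37*(-20) = -740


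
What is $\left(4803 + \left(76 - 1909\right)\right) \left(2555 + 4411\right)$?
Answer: $20689020$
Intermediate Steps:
$\left(4803 + \left(76 - 1909\right)\right) \left(2555 + 4411\right) = \left(4803 - 1833\right) 6966 = 2970 \cdot 6966 = 20689020$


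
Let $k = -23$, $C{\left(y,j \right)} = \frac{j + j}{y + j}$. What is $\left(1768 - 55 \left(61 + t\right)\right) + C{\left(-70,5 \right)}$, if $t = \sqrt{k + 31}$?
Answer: $- \frac{20633}{13} - 110 \sqrt{2} \approx -1742.7$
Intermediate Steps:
$C{\left(y,j \right)} = \frac{2 j}{j + y}$
$t = 2 \sqrt{2}$ ($t = \sqrt{-23 + 31} = \sqrt{8} = 2 \sqrt{2} \approx 2.8284$)
$\left(1768 - 55 \left(61 + t\right)\right) + C{\left(-70,5 \right)} = \left(1768 - 55 \left(61 + 2 \sqrt{2}\right)\right) + 2 \cdot 5 \frac{1}{5 - 70} = \left(1768 - \left(3355 + 110 \sqrt{2}\right)\right) + 2 \cdot 5 \frac{1}{-65} = \left(-1587 - 110 \sqrt{2}\right) + 2 \cdot 5 \left(- \frac{1}{65}\right) = \left(-1587 - 110 \sqrt{2}\right) - \frac{2}{13} = - \frac{20633}{13} - 110 \sqrt{2}$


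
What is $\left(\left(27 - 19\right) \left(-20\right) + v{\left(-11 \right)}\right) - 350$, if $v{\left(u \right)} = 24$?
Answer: $-486$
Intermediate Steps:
$\left(\left(27 - 19\right) \left(-20\right) + v{\left(-11 \right)}\right) - 350 = \left(\left(27 - 19\right) \left(-20\right) + 24\right) - 350 = \left(8 \left(-20\right) + 24\right) - 350 = \left(-160 + 24\right) - 350 = -136 - 350 = -486$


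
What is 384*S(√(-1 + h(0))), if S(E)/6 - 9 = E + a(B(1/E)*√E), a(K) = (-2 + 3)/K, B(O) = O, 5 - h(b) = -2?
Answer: 20736 + 2304*√6 + 2304*6^(¼) ≈ 29986.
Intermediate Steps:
h(b) = 7 (h(b) = 5 - 1*(-2) = 5 + 2 = 7)
a(K) = 1/K
S(E) = 54 + 6*E + 6*√E (S(E) = 54 + 6*(E + 1/(√E/E)) = 54 + 6*(E + 1/(E^(-½))) = 54 + 6*(E + √E) = 54 + (6*E + 6*√E) = 54 + 6*E + 6*√E)
384*S(√(-1 + h(0))) = 384*(54 + 6*√(-1 + 7) + 6*√(√(-1 + 7))) = 384*(54 + 6*√6 + 6*√(√6)) = 384*(54 + 6*√6 + 6*6^(¼)) = 20736 + 2304*√6 + 2304*6^(¼)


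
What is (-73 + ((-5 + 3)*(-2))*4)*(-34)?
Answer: 1938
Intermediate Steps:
(-73 + ((-5 + 3)*(-2))*4)*(-34) = (-73 - 2*(-2)*4)*(-34) = (-73 + 4*4)*(-34) = (-73 + 16)*(-34) = -57*(-34) = 1938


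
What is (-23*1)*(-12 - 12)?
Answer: 552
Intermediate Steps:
(-23*1)*(-12 - 12) = -23*(-24) = 552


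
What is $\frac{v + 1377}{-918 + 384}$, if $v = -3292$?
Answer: $\frac{1915}{534} \approx 3.5861$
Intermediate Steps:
$\frac{v + 1377}{-918 + 384} = \frac{-3292 + 1377}{-918 + 384} = - \frac{1915}{-534} = \left(-1915\right) \left(- \frac{1}{534}\right) = \frac{1915}{534}$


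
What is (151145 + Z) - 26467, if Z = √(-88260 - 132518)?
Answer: 124678 + I*√220778 ≈ 1.2468e+5 + 469.87*I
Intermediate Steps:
Z = I*√220778 (Z = √(-220778) = I*√220778 ≈ 469.87*I)
(151145 + Z) - 26467 = (151145 + I*√220778) - 26467 = 124678 + I*√220778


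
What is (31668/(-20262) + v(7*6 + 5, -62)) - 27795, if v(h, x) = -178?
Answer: -94470099/3377 ≈ -27975.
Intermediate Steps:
(31668/(-20262) + v(7*6 + 5, -62)) - 27795 = (31668/(-20262) - 178) - 27795 = (31668*(-1/20262) - 178) - 27795 = (-5278/3377 - 178) - 27795 = -606384/3377 - 27795 = -94470099/3377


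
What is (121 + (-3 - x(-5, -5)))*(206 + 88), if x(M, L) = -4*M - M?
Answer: 27342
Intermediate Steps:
x(M, L) = -5*M
(121 + (-3 - x(-5, -5)))*(206 + 88) = (121 + (-3 - (-5)*(-5)))*(206 + 88) = (121 + (-3 - 1*25))*294 = (121 + (-3 - 25))*294 = (121 - 28)*294 = 93*294 = 27342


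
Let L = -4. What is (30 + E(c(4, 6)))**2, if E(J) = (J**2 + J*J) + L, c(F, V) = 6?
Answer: 9604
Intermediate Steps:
E(J) = -4 + 2*J**2 (E(J) = (J**2 + J*J) - 4 = (J**2 + J**2) - 4 = 2*J**2 - 4 = -4 + 2*J**2)
(30 + E(c(4, 6)))**2 = (30 + (-4 + 2*6**2))**2 = (30 + (-4 + 2*36))**2 = (30 + (-4 + 72))**2 = (30 + 68)**2 = 98**2 = 9604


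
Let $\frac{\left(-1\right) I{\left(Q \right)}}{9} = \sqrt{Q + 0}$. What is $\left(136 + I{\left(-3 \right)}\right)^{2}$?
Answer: $18253 - 2448 i \sqrt{3} \approx 18253.0 - 4240.1 i$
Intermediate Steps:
$I{\left(Q \right)} = - 9 \sqrt{Q}$ ($I{\left(Q \right)} = - 9 \sqrt{Q + 0} = - 9 \sqrt{Q}$)
$\left(136 + I{\left(-3 \right)}\right)^{2} = \left(136 - 9 \sqrt{-3}\right)^{2} = \left(136 - 9 i \sqrt{3}\right)^{2}$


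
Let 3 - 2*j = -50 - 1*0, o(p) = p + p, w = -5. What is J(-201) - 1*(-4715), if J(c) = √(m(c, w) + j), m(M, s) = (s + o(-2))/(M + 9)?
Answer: 4715 + √1699/8 ≈ 4720.2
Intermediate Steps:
o(p) = 2*p
m(M, s) = (-4 + s)/(9 + M) (m(M, s) = (s + 2*(-2))/(M + 9) = (s - 4)/(9 + M) = (-4 + s)/(9 + M))
j = 53/2 (j = 3/2 - (-50 - 1*0)/2 = 3/2 - (-50 + 0)/2 = 3/2 - ½*(-50) = 3/2 + 25 = 53/2 ≈ 26.500)
J(c) = √(53/2 - 9/(9 + c)) (J(c) = √((-4 - 5)/(9 + c) + 53/2) = √(-9/(9 + c) + 53/2) = √(53/2 - 9/(9 + c)))
J(-201) - 1*(-4715) = √2*√((459 + 53*(-201))/(9 - 201))/2 - 1*(-4715) = √2*√((459 - 10653)/(-192))/2 + 4715 = √2*√(-1/192*(-10194))/2 + 4715 = √2*√(1699/32)/2 + 4715 = √2*(√3398/8)/2 + 4715 = √1699/8 + 4715 = 4715 + √1699/8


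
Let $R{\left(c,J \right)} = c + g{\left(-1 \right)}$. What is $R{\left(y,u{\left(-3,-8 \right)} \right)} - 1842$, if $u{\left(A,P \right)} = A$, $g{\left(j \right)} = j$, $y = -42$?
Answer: $-1885$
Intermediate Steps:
$R{\left(c,J \right)} = -1 + c$ ($R{\left(c,J \right)} = c - 1 = -1 + c$)
$R{\left(y,u{\left(-3,-8 \right)} \right)} - 1842 = \left(-1 - 42\right) - 1842 = -43 - 1842 = -1885$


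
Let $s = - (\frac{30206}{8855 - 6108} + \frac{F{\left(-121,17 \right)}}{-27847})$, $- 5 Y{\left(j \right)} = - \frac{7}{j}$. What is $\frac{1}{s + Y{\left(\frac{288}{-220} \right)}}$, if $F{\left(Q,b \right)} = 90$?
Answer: $- \frac{5507691048}{66434915737} \approx -0.082904$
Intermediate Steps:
$Y{\left(j \right)} = \frac{7}{5 j}$ ($Y{\left(j \right)} = - \frac{\left(-7\right) \frac{1}{j}}{5} = \frac{7}{5 j}$)
$s = - \frac{840899252}{76495709}$ ($s = - (\frac{30206}{8855 - 6108} + \frac{90}{-27847}) = - (\frac{30206}{8855 - 6108} + 90 \left(- \frac{1}{27847}\right)) = - (\frac{30206}{2747} - \frac{90}{27847}) = \left(-1\right) \frac{840899252}{76495709} = - \frac{840899252}{76495709} \approx -10.993$)
$\frac{1}{s + Y{\left(\frac{288}{-220} \right)}} = \frac{1}{- \frac{840899252}{76495709} + \frac{7}{5 \frac{288}{-220}}} = \frac{1}{- \frac{840899252}{76495709} + \frac{7}{5 \cdot 288 \left(- \frac{1}{220}\right)}} = \frac{1}{- \frac{840899252}{76495709} + \frac{7}{5 \left(- \frac{72}{55}\right)}} = \frac{1}{- \frac{840899252}{76495709} + \frac{7}{5} \left(- \frac{55}{72}\right)} = \frac{1}{- \frac{840899252}{76495709} - \frac{77}{72}} = \frac{1}{- \frac{66434915737}{5507691048}} = - \frac{5507691048}{66434915737}$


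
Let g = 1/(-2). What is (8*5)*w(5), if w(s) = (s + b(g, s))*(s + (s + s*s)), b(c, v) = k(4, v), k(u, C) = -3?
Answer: 2800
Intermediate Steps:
g = -½ ≈ -0.50000
b(c, v) = -3
w(s) = (-3 + s)*(s² + 2*s) (w(s) = (s - 3)*(s + (s + s*s)) = (-3 + s)*(s + (s + s²)) = (-3 + s)*(s² + 2*s))
(8*5)*w(5) = (8*5)*(5*(-6 + 5² - 1*5)) = 40*(5*(-6 + 25 - 5)) = 40*(5*14) = 40*70 = 2800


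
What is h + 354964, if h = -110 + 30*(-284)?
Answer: 346334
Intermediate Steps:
h = -8630 (h = -110 - 8520 = -8630)
h + 354964 = -8630 + 354964 = 346334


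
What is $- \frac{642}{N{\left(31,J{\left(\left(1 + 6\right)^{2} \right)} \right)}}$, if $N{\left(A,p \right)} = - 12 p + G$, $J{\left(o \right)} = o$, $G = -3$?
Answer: $\frac{214}{197} \approx 1.0863$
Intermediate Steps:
$N{\left(A,p \right)} = -3 - 12 p$ ($N{\left(A,p \right)} = - 12 p - 3 = -3 - 12 p$)
$- \frac{642}{N{\left(31,J{\left(\left(1 + 6\right)^{2} \right)} \right)}} = - \frac{642}{-3 - 12 \left(1 + 6\right)^{2}} = - \frac{642}{-3 - 12 \cdot 7^{2}} = - \frac{642}{-3 - 588} = - \frac{642}{-591} = \left(-642\right) \left(- \frac{1}{591}\right) = \frac{214}{197}$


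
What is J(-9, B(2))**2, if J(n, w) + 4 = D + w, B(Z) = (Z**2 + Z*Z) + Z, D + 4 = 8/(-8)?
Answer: 1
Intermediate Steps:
D = -5 (D = -4 + 8/(-8) = -4 + 8*(-1/8) = -4 - 1 = -5)
B(Z) = Z + 2*Z**2 (B(Z) = (Z**2 + Z**2) + Z = 2*Z**2 + Z = Z + 2*Z**2)
J(n, w) = -9 + w (J(n, w) = -4 + (-5 + w) = -9 + w)
J(-9, B(2))**2 = (-9 + 2*(1 + 2*2))**2 = (-9 + 2*(1 + 4))**2 = (-9 + 2*5)**2 = (-9 + 10)**2 = 1**2 = 1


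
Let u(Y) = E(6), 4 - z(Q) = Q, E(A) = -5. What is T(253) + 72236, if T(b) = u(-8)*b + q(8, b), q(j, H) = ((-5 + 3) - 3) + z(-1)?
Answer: 70971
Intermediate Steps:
z(Q) = 4 - Q
u(Y) = -5
q(j, H) = 0 (q(j, H) = ((-5 + 3) - 3) + (4 - 1*(-1)) = (-2 - 3) + (4 + 1) = -5 + 5 = 0)
T(b) = -5*b (T(b) = -5*b + 0 = -5*b)
T(253) + 72236 = -5*253 + 72236 = -1265 + 72236 = 70971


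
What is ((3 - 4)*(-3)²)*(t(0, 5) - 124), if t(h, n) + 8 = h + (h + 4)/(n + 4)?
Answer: 1184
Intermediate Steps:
t(h, n) = -8 + h + (4 + h)/(4 + n) (t(h, n) = -8 + (h + (h + 4)/(n + 4)) = -8 + (h + (4 + h)/(4 + n)) = -8 + h + (4 + h)/(4 + n))
((3 - 4)*(-3)²)*(t(0, 5) - 124) = ((3 - 4)*(-3)²)*((-28 - 8*5 + 5*0 + 0*5)/(4 + 5) - 124) = (-1*9)*((-28 - 40 + 0 + 0)/9 - 124) = -9*((⅑)*(-68) - 124) = -9*(-68/9 - 124) = -9*(-1184/9) = 1184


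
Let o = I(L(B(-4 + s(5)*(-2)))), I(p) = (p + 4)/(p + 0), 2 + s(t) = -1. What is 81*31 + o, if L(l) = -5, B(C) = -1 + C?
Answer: 12556/5 ≈ 2511.2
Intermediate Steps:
s(t) = -3 (s(t) = -2 - 1 = -3)
I(p) = (4 + p)/p
o = ⅕ (o = (4 - 5)/(-5) = -⅕*(-1) = ⅕ ≈ 0.20000)
81*31 + o = 81*31 + ⅕ = 2511 + ⅕ = 12556/5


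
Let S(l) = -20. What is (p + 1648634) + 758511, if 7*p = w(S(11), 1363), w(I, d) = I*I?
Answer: 16850415/7 ≈ 2.4072e+6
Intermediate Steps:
w(I, d) = I**2
p = 400/7 (p = (1/7)*(-20)**2 = (1/7)*400 = 400/7 ≈ 57.143)
(p + 1648634) + 758511 = (400/7 + 1648634) + 758511 = 11540838/7 + 758511 = 16850415/7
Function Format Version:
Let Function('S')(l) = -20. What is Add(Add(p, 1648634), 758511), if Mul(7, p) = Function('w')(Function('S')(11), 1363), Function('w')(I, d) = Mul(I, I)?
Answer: Rational(16850415, 7) ≈ 2.4072e+6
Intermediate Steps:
Function('w')(I, d) = Pow(I, 2)
p = Rational(400, 7) (p = Mul(Rational(1, 7), Pow(-20, 2)) = Mul(Rational(1, 7), 400) = Rational(400, 7) ≈ 57.143)
Add(Add(p, 1648634), 758511) = Add(Add(Rational(400, 7), 1648634), 758511) = Add(Rational(11540838, 7), 758511) = Rational(16850415, 7)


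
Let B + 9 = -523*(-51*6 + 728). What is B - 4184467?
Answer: -4405182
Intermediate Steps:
B = -220715 (B = -9 - 523*(-51*6 + 728) = -9 - 523*(-306 + 728) = -9 - 523*422 = -9 - 220706 = -220715)
B - 4184467 = -220715 - 4184467 = -4405182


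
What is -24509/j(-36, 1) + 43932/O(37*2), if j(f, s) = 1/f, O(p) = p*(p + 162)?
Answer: 3852237567/4366 ≈ 8.8233e+5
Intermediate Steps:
O(p) = p*(162 + p)
-24509/j(-36, 1) + 43932/O(37*2) = -24509/(1/(-36)) + 43932/(((37*2)*(162 + 37*2))) = -24509/(-1/36) + 43932/((74*(162 + 74))) = -24509*(-36) + 43932/((74*236)) = 882324 + 43932/17464 = 882324 + 43932*(1/17464) = 882324 + 10983/4366 = 3852237567/4366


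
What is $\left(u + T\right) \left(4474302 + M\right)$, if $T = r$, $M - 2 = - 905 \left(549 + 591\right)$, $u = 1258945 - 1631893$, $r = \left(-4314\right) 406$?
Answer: $-7313578100928$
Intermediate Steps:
$r = -1751484$
$u = -372948$ ($u = 1258945 - 1631893 = -372948$)
$M = -1031698$ ($M = 2 - 905 \left(549 + 591\right) = 2 - 1031700 = -1031698$)
$T = -1751484$
$\left(u + T\right) \left(4474302 + M\right) = \left(-372948 - 1751484\right) \left(4474302 - 1031698\right) = \left(-2124432\right) 3442604 = -7313578100928$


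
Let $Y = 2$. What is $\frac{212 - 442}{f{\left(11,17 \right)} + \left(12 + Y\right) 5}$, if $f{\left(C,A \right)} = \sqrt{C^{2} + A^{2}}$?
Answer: $- \frac{1610}{449} + \frac{23 \sqrt{410}}{449} \approx -2.5485$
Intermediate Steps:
$f{\left(C,A \right)} = \sqrt{A^{2} + C^{2}}$
$\frac{212 - 442}{f{\left(11,17 \right)} + \left(12 + Y\right) 5} = \frac{212 - 442}{\sqrt{17^{2} + 11^{2}} + \left(12 + 2\right) 5} = - \frac{230}{\sqrt{289 + 121} + 14 \cdot 5} = - \frac{230}{\sqrt{410} + 70} = - \frac{230}{70 + \sqrt{410}}$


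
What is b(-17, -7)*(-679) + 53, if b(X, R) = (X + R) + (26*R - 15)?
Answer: 150112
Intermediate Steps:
b(X, R) = -15 + X + 27*R (b(X, R) = (R + X) + (-15 + 26*R) = -15 + X + 27*R)
b(-17, -7)*(-679) + 53 = (-15 - 17 + 27*(-7))*(-679) + 53 = (-15 - 17 - 189)*(-679) + 53 = -221*(-679) + 53 = 150059 + 53 = 150112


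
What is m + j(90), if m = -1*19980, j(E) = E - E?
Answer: -19980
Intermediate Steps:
j(E) = 0
m = -19980
m + j(90) = -19980 + 0 = -19980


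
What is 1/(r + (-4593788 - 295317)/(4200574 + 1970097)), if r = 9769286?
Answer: 474667/4637157301677 ≈ 1.0236e-7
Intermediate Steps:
1/(r + (-4593788 - 295317)/(4200574 + 1970097)) = 1/(9769286 + (-4593788 - 295317)/(4200574 + 1970097)) = 1/(9769286 - 4889105/6170671) = 1/(9769286 - 4889105*1/6170671) = 1/(9769286 - 376085/474667) = 1/(4637157301677/474667) = 474667/4637157301677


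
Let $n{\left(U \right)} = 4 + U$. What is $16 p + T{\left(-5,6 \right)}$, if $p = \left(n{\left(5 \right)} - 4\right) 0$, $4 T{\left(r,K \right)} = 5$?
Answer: $\frac{5}{4} \approx 1.25$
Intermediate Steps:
$T{\left(r,K \right)} = \frac{5}{4}$ ($T{\left(r,K \right)} = \frac{1}{4} \cdot 5 = \frac{5}{4}$)
$p = 0$ ($p = \left(\left(4 + 5\right) - 4\right) 0 = \left(9 - 4\right) 0 = 5 \cdot 0 = 0$)
$16 p + T{\left(-5,6 \right)} = 16 \cdot 0 + \frac{5}{4} = 0 + \frac{5}{4} = \frac{5}{4}$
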